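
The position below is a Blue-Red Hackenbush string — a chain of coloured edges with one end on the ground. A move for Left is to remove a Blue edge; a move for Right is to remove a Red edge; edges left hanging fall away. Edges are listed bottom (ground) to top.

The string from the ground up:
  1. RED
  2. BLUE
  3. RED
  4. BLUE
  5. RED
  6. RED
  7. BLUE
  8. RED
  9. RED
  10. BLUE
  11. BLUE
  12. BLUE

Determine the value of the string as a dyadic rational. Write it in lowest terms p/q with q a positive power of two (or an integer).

val_1 [R]  L=[·]  R=[0]  — -1
val_2 [RB]  L=[-1]  R=[0]  — -1/2
val_3 [RBR]  L=[-1]  R=[-1/2; 0]  — -3/4
val_4 [RBRB]  L=[-1; -3/4]  R=[-1/2; 0]  — -5/8
val_5 [RBRBR]  L=[-1; -3/4]  R=[-5/8; -1/2; 0]  — -11/16
val_6 [RBRBRR]  L=[-1; -3/4]  R=[-11/16; -5/8; -1/2; 0]  — -23/32
val_7 [RBRBRRB]  L=[-1; -3/4; -23/32]  R=[-11/16; -5/8; -1/2; 0]  — -45/64
val_8 [RBRBRRBR]  L=[-1; -3/4; -23/32]  R=[-45/64; -11/16; -5/8; -1/2; 0]  — -91/128
val_9 [RBRBRRBRR]  L=[-1; -3/4; -23/32]  R=[-91/128; -45/64; -11/16; -5/8; -1/2; 0]  — -183/256
val_10 [RBRBRRBRRB]  L=[-1; -3/4; -23/32; -183/256]  R=[-91/128; -45/64; -11/16; -5/8; -1/2; 0]  — -365/512
val_11 [RBRBRRBRRBB]  L=[-1; -3/4; -23/32; -183/256; -365/512]  R=[-91/128; -45/64; -11/16; -5/8; -1/2; 0]  — -729/1024
val_12 [RBRBRRBRRBBB]  L=[-1; -3/4; -23/32; -183/256; -365/512; -729/1024]  R=[-91/128; -45/64; -11/16; -5/8; -1/2; 0]  — -1457/2048

-1457/2048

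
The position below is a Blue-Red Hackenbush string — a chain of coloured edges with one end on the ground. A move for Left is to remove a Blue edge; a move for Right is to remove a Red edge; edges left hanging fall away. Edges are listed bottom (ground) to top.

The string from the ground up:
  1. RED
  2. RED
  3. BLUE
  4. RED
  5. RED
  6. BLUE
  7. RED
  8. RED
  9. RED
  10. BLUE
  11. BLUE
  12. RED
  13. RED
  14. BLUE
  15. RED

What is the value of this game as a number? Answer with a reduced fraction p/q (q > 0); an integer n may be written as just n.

R: Left { — }, Right { 0 } → simplest -1
RR: Left { — }, Right { -1; 0 } → simplest -2
RRB: Left { -2 }, Right { -1; 0 } → simplest -3/2
RRBR: Left { -2 }, Right { -3/2; -1; 0 } → simplest -7/4
RRBRR: Left { -2 }, Right { -7/4; -3/2; -1; 0 } → simplest -15/8
RRBRRB: Left { -2; -15/8 }, Right { -7/4; -3/2; -1; 0 } → simplest -29/16
RRBRRBR: Left { -2; -15/8 }, Right { -29/16; -7/4; -3/2; -1; 0 } → simplest -59/32
RRBRRBRR: Left { -2; -15/8 }, Right { -59/32; -29/16; -7/4; -3/2; -1; 0 } → simplest -119/64
RRBRRBRRR: Left { -2; -15/8 }, Right { -119/64; -59/32; -29/16; -7/4; -3/2; -1; 0 } → simplest -239/128
RRBRRBRRRB: Left { -2; -15/8; -239/128 }, Right { -119/64; -59/32; -29/16; -7/4; -3/2; -1; 0 } → simplest -477/256
RRBRRBRRRBB: Left { -2; -15/8; -239/128; -477/256 }, Right { -119/64; -59/32; -29/16; -7/4; -3/2; -1; 0 } → simplest -953/512
RRBRRBRRRBBR: Left { -2; -15/8; -239/128; -477/256 }, Right { -953/512; -119/64; -59/32; -29/16; -7/4; -3/2; -1; 0 } → simplest -1907/1024
RRBRRBRRRBBRR: Left { -2; -15/8; -239/128; -477/256 }, Right { -1907/1024; -953/512; -119/64; -59/32; -29/16; -7/4; -3/2; -1; 0 } → simplest -3815/2048
RRBRRBRRRBBRRB: Left { -2; -15/8; -239/128; -477/256; -3815/2048 }, Right { -1907/1024; -953/512; -119/64; -59/32; -29/16; -7/4; -3/2; -1; 0 } → simplest -7629/4096
RRBRRBRRRBBRRBR: Left { -2; -15/8; -239/128; -477/256; -3815/2048 }, Right { -7629/4096; -1907/1024; -953/512; -119/64; -59/32; -29/16; -7/4; -3/2; -1; 0 } → simplest -15259/8192

-15259/8192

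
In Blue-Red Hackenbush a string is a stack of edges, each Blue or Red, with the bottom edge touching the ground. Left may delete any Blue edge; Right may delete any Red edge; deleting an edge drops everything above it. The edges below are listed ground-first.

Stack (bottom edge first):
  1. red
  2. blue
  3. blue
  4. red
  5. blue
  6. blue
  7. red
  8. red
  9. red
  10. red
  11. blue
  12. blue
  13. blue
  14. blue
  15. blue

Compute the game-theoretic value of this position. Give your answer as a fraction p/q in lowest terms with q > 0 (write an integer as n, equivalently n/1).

-5057/16384

1 of 15 · r · max L −∞ · min R 0 so -1
2 of 15 · rb · max L -1 · min R 0 so -1/2
3 of 15 · rbb · max L -1/2 · min R 0 so -1/4
4 of 15 · rbbr · max L -1/2 · min R -1/4 so -3/8
5 of 15 · rbbrb · max L -3/8 · min R -1/4 so -5/16
6 of 15 · rbbrbb · max L -5/16 · min R -1/4 so -9/32
7 of 15 · rbbrbbr · max L -5/16 · min R -9/32 so -19/64
8 of 15 · rbbrbbrr · max L -5/16 · min R -19/64 so -39/128
9 of 15 · rbbrbbrrr · max L -5/16 · min R -39/128 so -79/256
10 of 15 · rbbrbbrrrr · max L -5/16 · min R -79/256 so -159/512
11 of 15 · rbbrbbrrrrb · max L -159/512 · min R -79/256 so -317/1024
12 of 15 · rbbrbbrrrrbb · max L -317/1024 · min R -79/256 so -633/2048
13 of 15 · rbbrbbrrrrbbb · max L -633/2048 · min R -79/256 so -1265/4096
14 of 15 · rbbrbbrrrrbbbb · max L -1265/4096 · min R -79/256 so -2529/8192
15 of 15 · rbbrbbrrrrbbbbb · max L -2529/8192 · min R -79/256 so -5057/16384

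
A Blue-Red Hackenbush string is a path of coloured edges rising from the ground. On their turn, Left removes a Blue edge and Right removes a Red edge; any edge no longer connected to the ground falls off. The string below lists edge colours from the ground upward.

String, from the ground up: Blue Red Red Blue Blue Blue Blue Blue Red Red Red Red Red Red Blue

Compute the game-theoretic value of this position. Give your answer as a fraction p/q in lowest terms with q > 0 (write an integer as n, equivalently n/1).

Prefix values for Blue Red Red Blue Blue Blue Blue Blue Red Red Red Red Red Red Blue via {L|R} + simplicity:
1 of 15 · B · max L 0 · min R +∞ => 1
2 of 15 · BR · max L 0 · min R 1 => 1/2
3 of 15 · BRR · max L 0 · min R 1/2 => 1/4
4 of 15 · BRRB · max L 1/4 · min R 1/2 => 3/8
5 of 15 · BRRBB · max L 3/8 · min R 1/2 => 7/16
6 of 15 · BRRBBB · max L 7/16 · min R 1/2 => 15/32
7 of 15 · BRRBBBB · max L 15/32 · min R 1/2 => 31/64
8 of 15 · BRRBBBBB · max L 31/64 · min R 1/2 => 63/128
9 of 15 · BRRBBBBBR · max L 31/64 · min R 63/128 => 125/256
10 of 15 · BRRBBBBBRR · max L 31/64 · min R 125/256 => 249/512
11 of 15 · BRRBBBBBRRR · max L 31/64 · min R 249/512 => 497/1024
12 of 15 · BRRBBBBBRRRR · max L 31/64 · min R 497/1024 => 993/2048
13 of 15 · BRRBBBBBRRRRR · max L 31/64 · min R 993/2048 => 1985/4096
14 of 15 · BRRBBBBBRRRRRR · max L 31/64 · min R 1985/4096 => 3969/8192
15 of 15 · BRRBBBBBRRRRRRB · max L 3969/8192 · min R 1985/4096 => 7939/16384

7939/16384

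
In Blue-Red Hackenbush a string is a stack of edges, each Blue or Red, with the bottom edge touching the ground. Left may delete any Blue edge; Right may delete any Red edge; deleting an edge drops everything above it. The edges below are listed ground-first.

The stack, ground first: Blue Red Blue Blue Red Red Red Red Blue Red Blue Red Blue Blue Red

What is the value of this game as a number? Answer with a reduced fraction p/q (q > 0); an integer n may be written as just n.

Build val(s[:k]) for k = 1..15, string s = Blue Red Blue Blue Red Red Red Red Blue Red Blue Red Blue Blue Red.
edge 1 of 15 (Blue): { 0 | · } — 1
edge 2 of 15 (Red): { 0 | 1 } — 1/2
edge 3 of 15 (Blue): { 0 1/2 | 1 } — 3/4
edge 4 of 15 (Blue): { 0 1/2 3/4 | 1 } — 7/8
edge 5 of 15 (Red): { 0 1/2 3/4 | 7/8 1 } — 13/16
edge 6 of 15 (Red): { 0 1/2 3/4 | 13/16 7/8 1 } — 25/32
edge 7 of 15 (Red): { 0 1/2 3/4 | 25/32 13/16 7/8 1 } — 49/64
edge 8 of 15 (Red): { 0 1/2 3/4 | 49/64 25/32 13/16 7/8 1 } — 97/128
edge 9 of 15 (Blue): { 0 1/2 3/4 97/128 | 49/64 25/32 13/16 7/8 1 } — 195/256
edge 10 of 15 (Red): { 0 1/2 3/4 97/128 | 195/256 49/64 25/32 13/16 7/8 1 } — 389/512
edge 11 of 15 (Blue): { 0 1/2 3/4 97/128 389/512 | 195/256 49/64 25/32 13/16 7/8 1 } — 779/1024
edge 12 of 15 (Red): { 0 1/2 3/4 97/128 389/512 | 779/1024 195/256 49/64 25/32 13/16 7/8 1 } — 1557/2048
edge 13 of 15 (Blue): { 0 1/2 3/4 97/128 389/512 1557/2048 | 779/1024 195/256 49/64 25/32 13/16 7/8 1 } — 3115/4096
edge 14 of 15 (Blue): { 0 1/2 3/4 97/128 389/512 1557/2048 3115/4096 | 779/1024 195/256 49/64 25/32 13/16 7/8 1 } — 6231/8192
edge 15 of 15 (Red): { 0 1/2 3/4 97/128 389/512 1557/2048 3115/4096 | 6231/8192 779/1024 195/256 49/64 25/32 13/16 7/8 1 } — 12461/16384

12461/16384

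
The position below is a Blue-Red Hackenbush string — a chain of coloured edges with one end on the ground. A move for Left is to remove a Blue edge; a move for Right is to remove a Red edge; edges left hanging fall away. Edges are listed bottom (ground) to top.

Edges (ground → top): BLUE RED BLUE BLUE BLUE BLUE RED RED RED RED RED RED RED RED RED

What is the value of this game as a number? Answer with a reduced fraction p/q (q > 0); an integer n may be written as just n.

15361/16384

edge 1 of 15 (BLUE): { 0 | · } = 1
edge 2 of 15 (RED): { 0 | 1 } = 1/2
edge 3 of 15 (BLUE): { 0 1/2 | 1 } = 3/4
edge 4 of 15 (BLUE): { 0 1/2 3/4 | 1 } = 7/8
edge 5 of 15 (BLUE): { 0 1/2 3/4 7/8 | 1 } = 15/16
edge 6 of 15 (BLUE): { 0 1/2 3/4 7/8 15/16 | 1 } = 31/32
edge 7 of 15 (RED): { 0 1/2 3/4 7/8 15/16 | 31/32 1 } = 61/64
edge 8 of 15 (RED): { 0 1/2 3/4 7/8 15/16 | 61/64 31/32 1 } = 121/128
edge 9 of 15 (RED): { 0 1/2 3/4 7/8 15/16 | 121/128 61/64 31/32 1 } = 241/256
edge 10 of 15 (RED): { 0 1/2 3/4 7/8 15/16 | 241/256 121/128 61/64 31/32 1 } = 481/512
edge 11 of 15 (RED): { 0 1/2 3/4 7/8 15/16 | 481/512 241/256 121/128 61/64 31/32 1 } = 961/1024
edge 12 of 15 (RED): { 0 1/2 3/4 7/8 15/16 | 961/1024 481/512 241/256 121/128 61/64 31/32 1 } = 1921/2048
edge 13 of 15 (RED): { 0 1/2 3/4 7/8 15/16 | 1921/2048 961/1024 481/512 241/256 121/128 61/64 31/32 1 } = 3841/4096
edge 14 of 15 (RED): { 0 1/2 3/4 7/8 15/16 | 3841/4096 1921/2048 961/1024 481/512 241/256 121/128 61/64 31/32 1 } = 7681/8192
edge 15 of 15 (RED): { 0 1/2 3/4 7/8 15/16 | 7681/8192 3841/4096 1921/2048 961/1024 481/512 241/256 121/128 61/64 31/32 1 } = 15361/16384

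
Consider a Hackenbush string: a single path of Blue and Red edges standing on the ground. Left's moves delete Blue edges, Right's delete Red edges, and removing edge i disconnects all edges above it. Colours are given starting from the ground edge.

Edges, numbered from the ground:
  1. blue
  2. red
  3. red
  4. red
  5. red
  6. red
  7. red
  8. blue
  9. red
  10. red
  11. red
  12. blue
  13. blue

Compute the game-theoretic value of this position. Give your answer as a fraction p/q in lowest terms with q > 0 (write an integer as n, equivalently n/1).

Recurse on prefixes of the 13-edge string blue red red red red red red blue red red red blue blue:
val_1 [b]  L=[0]  R=[(no moves)]  => 1
val_2 [br]  L=[0]  R=[1]  => 1/2
val_3 [brr]  L=[0]  R=[1/2, 1]  => 1/4
val_4 [brrr]  L=[0]  R=[1/4, 1/2, 1]  => 1/8
val_5 [brrrr]  L=[0]  R=[1/8, 1/4, 1/2, 1]  => 1/16
val_6 [brrrrr]  L=[0]  R=[1/16, 1/8, 1/4, 1/2, 1]  => 1/32
val_7 [brrrrrr]  L=[0]  R=[1/32, 1/16, 1/8, 1/4, 1/2, 1]  => 1/64
val_8 [brrrrrrb]  L=[0, 1/64]  R=[1/32, 1/16, 1/8, 1/4, 1/2, 1]  => 3/128
val_9 [brrrrrrbr]  L=[0, 1/64]  R=[3/128, 1/32, 1/16, 1/8, 1/4, 1/2, 1]  => 5/256
val_10 [brrrrrrbrr]  L=[0, 1/64]  R=[5/256, 3/128, 1/32, 1/16, 1/8, 1/4, 1/2, 1]  => 9/512
val_11 [brrrrrrbrrr]  L=[0, 1/64]  R=[9/512, 5/256, 3/128, 1/32, 1/16, 1/8, 1/4, 1/2, 1]  => 17/1024
val_12 [brrrrrrbrrrb]  L=[0, 1/64, 17/1024]  R=[9/512, 5/256, 3/128, 1/32, 1/16, 1/8, 1/4, 1/2, 1]  => 35/2048
val_13 [brrrrrrbrrrbb]  L=[0, 1/64, 17/1024, 35/2048]  R=[9/512, 5/256, 3/128, 1/32, 1/16, 1/8, 1/4, 1/2, 1]  => 71/4096

71/4096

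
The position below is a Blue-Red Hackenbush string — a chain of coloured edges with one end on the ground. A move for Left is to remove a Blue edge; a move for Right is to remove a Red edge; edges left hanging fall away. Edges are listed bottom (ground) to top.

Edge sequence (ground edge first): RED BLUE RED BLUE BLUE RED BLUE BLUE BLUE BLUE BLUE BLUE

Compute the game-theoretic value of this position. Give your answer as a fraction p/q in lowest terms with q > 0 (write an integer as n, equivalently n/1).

G(R) = { none | 0 } -> -1
G(RB) = { -1 | 0 } -> -1/2
G(RBR) = { -1 | -1/2, 0 } -> -3/4
G(RBRB) = { -1, -3/4 | -1/2, 0 } -> -5/8
G(RBRBB) = { -1, -3/4, -5/8 | -1/2, 0 } -> -9/16
G(RBRBBR) = { -1, -3/4, -5/8 | -9/16, -1/2, 0 } -> -19/32
G(RBRBBRB) = { -1, -3/4, -5/8, -19/32 | -9/16, -1/2, 0 } -> -37/64
G(RBRBBRBB) = { -1, -3/4, -5/8, -19/32, -37/64 | -9/16, -1/2, 0 } -> -73/128
G(RBRBBRBBB) = { -1, -3/4, -5/8, -19/32, -37/64, -73/128 | -9/16, -1/2, 0 } -> -145/256
G(RBRBBRBBBB) = { -1, -3/4, -5/8, -19/32, -37/64, -73/128, -145/256 | -9/16, -1/2, 0 } -> -289/512
G(RBRBBRBBBBB) = { -1, -3/4, -5/8, -19/32, -37/64, -73/128, -145/256, -289/512 | -9/16, -1/2, 0 } -> -577/1024
G(RBRBBRBBBBBB) = { -1, -3/4, -5/8, -19/32, -37/64, -73/128, -145/256, -289/512, -577/1024 | -9/16, -1/2, 0 } -> -1153/2048

-1153/2048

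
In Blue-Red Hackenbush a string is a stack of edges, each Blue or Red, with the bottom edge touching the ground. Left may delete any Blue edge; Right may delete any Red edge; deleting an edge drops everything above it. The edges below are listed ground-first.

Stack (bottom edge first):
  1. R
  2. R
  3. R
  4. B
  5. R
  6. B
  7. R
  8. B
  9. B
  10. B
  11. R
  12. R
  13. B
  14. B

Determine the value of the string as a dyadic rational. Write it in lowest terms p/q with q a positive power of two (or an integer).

R: Left { ∅ }, Right { 0 } gives simplest -1
RR: Left { ∅ }, Right { -1, 0 } gives simplest -2
RRR: Left { ∅ }, Right { -2, -1, 0 } gives simplest -3
RRRB: Left { -3 }, Right { -2, -1, 0 } gives simplest -5/2
RRRBR: Left { -3 }, Right { -5/2, -2, -1, 0 } gives simplest -11/4
RRRBRB: Left { -3, -11/4 }, Right { -5/2, -2, -1, 0 } gives simplest -21/8
RRRBRBR: Left { -3, -11/4 }, Right { -21/8, -5/2, -2, -1, 0 } gives simplest -43/16
RRRBRBRB: Left { -3, -11/4, -43/16 }, Right { -21/8, -5/2, -2, -1, 0 } gives simplest -85/32
RRRBRBRBB: Left { -3, -11/4, -43/16, -85/32 }, Right { -21/8, -5/2, -2, -1, 0 } gives simplest -169/64
RRRBRBRBBB: Left { -3, -11/4, -43/16, -85/32, -169/64 }, Right { -21/8, -5/2, -2, -1, 0 } gives simplest -337/128
RRRBRBRBBBR: Left { -3, -11/4, -43/16, -85/32, -169/64 }, Right { -337/128, -21/8, -5/2, -2, -1, 0 } gives simplest -675/256
RRRBRBRBBBRR: Left { -3, -11/4, -43/16, -85/32, -169/64 }, Right { -675/256, -337/128, -21/8, -5/2, -2, -1, 0 } gives simplest -1351/512
RRRBRBRBBBRRB: Left { -3, -11/4, -43/16, -85/32, -169/64, -1351/512 }, Right { -675/256, -337/128, -21/8, -5/2, -2, -1, 0 } gives simplest -2701/1024
RRRBRBRBBBRRBB: Left { -3, -11/4, -43/16, -85/32, -169/64, -1351/512, -2701/1024 }, Right { -675/256, -337/128, -21/8, -5/2, -2, -1, 0 } gives simplest -5401/2048

-5401/2048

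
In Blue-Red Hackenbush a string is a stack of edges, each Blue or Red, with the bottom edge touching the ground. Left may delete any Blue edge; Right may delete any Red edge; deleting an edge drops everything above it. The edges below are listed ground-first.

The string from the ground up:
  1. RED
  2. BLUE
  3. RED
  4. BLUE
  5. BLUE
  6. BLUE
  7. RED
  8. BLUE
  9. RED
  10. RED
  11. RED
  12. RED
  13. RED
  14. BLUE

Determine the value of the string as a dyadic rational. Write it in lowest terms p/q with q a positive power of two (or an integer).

-4477/8192

R: Left { ∅ }, Right { 0 } so simplest -1
RB: Left { -1 }, Right { 0 } so simplest -1/2
RBR: Left { -1 }, Right { -1/2, 0 } so simplest -3/4
RBRB: Left { -1, -3/4 }, Right { -1/2, 0 } so simplest -5/8
RBRBB: Left { -1, -3/4, -5/8 }, Right { -1/2, 0 } so simplest -9/16
RBRBBB: Left { -1, -3/4, -5/8, -9/16 }, Right { -1/2, 0 } so simplest -17/32
RBRBBBR: Left { -1, -3/4, -5/8, -9/16 }, Right { -17/32, -1/2, 0 } so simplest -35/64
RBRBBBRB: Left { -1, -3/4, -5/8, -9/16, -35/64 }, Right { -17/32, -1/2, 0 } so simplest -69/128
RBRBBBRBR: Left { -1, -3/4, -5/8, -9/16, -35/64 }, Right { -69/128, -17/32, -1/2, 0 } so simplest -139/256
RBRBBBRBRR: Left { -1, -3/4, -5/8, -9/16, -35/64 }, Right { -139/256, -69/128, -17/32, -1/2, 0 } so simplest -279/512
RBRBBBRBRRR: Left { -1, -3/4, -5/8, -9/16, -35/64 }, Right { -279/512, -139/256, -69/128, -17/32, -1/2, 0 } so simplest -559/1024
RBRBBBRBRRRR: Left { -1, -3/4, -5/8, -9/16, -35/64 }, Right { -559/1024, -279/512, -139/256, -69/128, -17/32, -1/2, 0 } so simplest -1119/2048
RBRBBBRBRRRRR: Left { -1, -3/4, -5/8, -9/16, -35/64 }, Right { -1119/2048, -559/1024, -279/512, -139/256, -69/128, -17/32, -1/2, 0 } so simplest -2239/4096
RBRBBBRBRRRRRB: Left { -1, -3/4, -5/8, -9/16, -35/64, -2239/4096 }, Right { -1119/2048, -559/1024, -279/512, -139/256, -69/128, -17/32, -1/2, 0 } so simplest -4477/8192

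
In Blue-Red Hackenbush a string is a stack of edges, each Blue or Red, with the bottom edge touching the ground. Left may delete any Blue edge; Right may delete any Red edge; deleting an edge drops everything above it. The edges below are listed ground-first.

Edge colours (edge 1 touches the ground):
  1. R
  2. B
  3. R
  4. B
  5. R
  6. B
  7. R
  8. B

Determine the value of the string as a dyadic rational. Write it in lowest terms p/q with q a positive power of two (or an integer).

value(R) = { — | 0 } — -1
value(RB) = { -1 | 0 } — -1/2
value(RBR) = { -1 | -1/2 0 } — -3/4
value(RBRB) = { -1 -3/4 | -1/2 0 } — -5/8
value(RBRBR) = { -1 -3/4 | -5/8 -1/2 0 } — -11/16
value(RBRBRB) = { -1 -3/4 -11/16 | -5/8 -1/2 0 } — -21/32
value(RBRBRBR) = { -1 -3/4 -11/16 | -21/32 -5/8 -1/2 0 } — -43/64
value(RBRBRBRB) = { -1 -3/4 -11/16 -43/64 | -21/32 -5/8 -1/2 0 } — -85/128

-85/128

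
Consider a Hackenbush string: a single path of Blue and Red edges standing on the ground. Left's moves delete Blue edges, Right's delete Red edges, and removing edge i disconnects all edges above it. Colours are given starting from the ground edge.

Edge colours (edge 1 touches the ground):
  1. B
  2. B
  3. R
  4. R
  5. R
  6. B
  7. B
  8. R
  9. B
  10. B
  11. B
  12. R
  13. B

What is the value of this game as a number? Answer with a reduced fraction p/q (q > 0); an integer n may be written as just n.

2491/2048

Build G(s[:k]) for k = 1..13, string s = B B R R R B B R B B B R B.
1 of 13 · B · max L 0 · min R +∞ = 1
2 of 13 · BB · max L 1 · min R +∞ = 2
3 of 13 · BBR · max L 1 · min R 2 = 3/2
4 of 13 · BBRR · max L 1 · min R 3/2 = 5/4
5 of 13 · BBRRR · max L 1 · min R 5/4 = 9/8
6 of 13 · BBRRRB · max L 9/8 · min R 5/4 = 19/16
7 of 13 · BBRRRBB · max L 19/16 · min R 5/4 = 39/32
8 of 13 · BBRRRBBR · max L 19/16 · min R 39/32 = 77/64
9 of 13 · BBRRRBBRB · max L 77/64 · min R 39/32 = 155/128
10 of 13 · BBRRRBBRBB · max L 155/128 · min R 39/32 = 311/256
11 of 13 · BBRRRBBRBBB · max L 311/256 · min R 39/32 = 623/512
12 of 13 · BBRRRBBRBBBR · max L 311/256 · min R 623/512 = 1245/1024
13 of 13 · BBRRRBBRBBBRB · max L 1245/1024 · min R 623/512 = 2491/2048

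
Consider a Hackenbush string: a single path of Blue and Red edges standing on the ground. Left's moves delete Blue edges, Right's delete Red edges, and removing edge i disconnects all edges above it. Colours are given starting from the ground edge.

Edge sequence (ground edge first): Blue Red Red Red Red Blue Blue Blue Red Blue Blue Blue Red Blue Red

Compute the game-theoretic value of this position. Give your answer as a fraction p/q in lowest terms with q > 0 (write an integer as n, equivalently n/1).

1909/16384

Recurse on prefixes of the 15-edge string Blue Red Red Red Red Blue Blue Blue Red Blue Blue Blue Red Blue Red:
1 of 15 · B · max L 0 · min R +∞ -> 1
2 of 15 · BR · max L 0 · min R 1 -> 1/2
3 of 15 · BRR · max L 0 · min R 1/2 -> 1/4
4 of 15 · BRRR · max L 0 · min R 1/4 -> 1/8
5 of 15 · BRRRR · max L 0 · min R 1/8 -> 1/16
6 of 15 · BRRRRB · max L 1/16 · min R 1/8 -> 3/32
7 of 15 · BRRRRBB · max L 3/32 · min R 1/8 -> 7/64
8 of 15 · BRRRRBBB · max L 7/64 · min R 1/8 -> 15/128
9 of 15 · BRRRRBBBR · max L 7/64 · min R 15/128 -> 29/256
10 of 15 · BRRRRBBBRB · max L 29/256 · min R 15/128 -> 59/512
11 of 15 · BRRRRBBBRBB · max L 59/512 · min R 15/128 -> 119/1024
12 of 15 · BRRRRBBBRBBB · max L 119/1024 · min R 15/128 -> 239/2048
13 of 15 · BRRRRBBBRBBBR · max L 119/1024 · min R 239/2048 -> 477/4096
14 of 15 · BRRRRBBBRBBBRB · max L 477/4096 · min R 239/2048 -> 955/8192
15 of 15 · BRRRRBBBRBBBRBR · max L 477/4096 · min R 955/8192 -> 1909/16384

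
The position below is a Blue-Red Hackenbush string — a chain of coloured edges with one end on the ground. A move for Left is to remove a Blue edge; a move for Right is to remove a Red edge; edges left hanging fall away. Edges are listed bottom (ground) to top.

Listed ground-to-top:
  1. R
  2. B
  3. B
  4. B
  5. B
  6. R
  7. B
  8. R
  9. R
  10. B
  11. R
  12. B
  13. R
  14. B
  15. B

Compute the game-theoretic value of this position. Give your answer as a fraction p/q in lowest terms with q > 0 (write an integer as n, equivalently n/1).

G(R) = { (no moves) | 0 } gives -1
G(RB) = { -1 | 0 } gives -1/2
G(RBB) = { -1, -1/2 | 0 } gives -1/4
G(RBBB) = { -1, -1/2, -1/4 | 0 } gives -1/8
G(RBBBB) = { -1, -1/2, -1/4, -1/8 | 0 } gives -1/16
G(RBBBBR) = { -1, -1/2, -1/4, -1/8 | -1/16, 0 } gives -3/32
G(RBBBBRB) = { -1, -1/2, -1/4, -1/8, -3/32 | -1/16, 0 } gives -5/64
G(RBBBBRBR) = { -1, -1/2, -1/4, -1/8, -3/32 | -5/64, -1/16, 0 } gives -11/128
G(RBBBBRBRR) = { -1, -1/2, -1/4, -1/8, -3/32 | -11/128, -5/64, -1/16, 0 } gives -23/256
G(RBBBBRBRRB) = { -1, -1/2, -1/4, -1/8, -3/32, -23/256 | -11/128, -5/64, -1/16, 0 } gives -45/512
G(RBBBBRBRRBR) = { -1, -1/2, -1/4, -1/8, -3/32, -23/256 | -45/512, -11/128, -5/64, -1/16, 0 } gives -91/1024
G(RBBBBRBRRBRB) = { -1, -1/2, -1/4, -1/8, -3/32, -23/256, -91/1024 | -45/512, -11/128, -5/64, -1/16, 0 } gives -181/2048
G(RBBBBRBRRBRBR) = { -1, -1/2, -1/4, -1/8, -3/32, -23/256, -91/1024 | -181/2048, -45/512, -11/128, -5/64, -1/16, 0 } gives -363/4096
G(RBBBBRBRRBRBRB) = { -1, -1/2, -1/4, -1/8, -3/32, -23/256, -91/1024, -363/4096 | -181/2048, -45/512, -11/128, -5/64, -1/16, 0 } gives -725/8192
G(RBBBBRBRRBRBRBB) = { -1, -1/2, -1/4, -1/8, -3/32, -23/256, -91/1024, -363/4096, -725/8192 | -181/2048, -45/512, -11/128, -5/64, -1/16, 0 } gives -1449/16384

-1449/16384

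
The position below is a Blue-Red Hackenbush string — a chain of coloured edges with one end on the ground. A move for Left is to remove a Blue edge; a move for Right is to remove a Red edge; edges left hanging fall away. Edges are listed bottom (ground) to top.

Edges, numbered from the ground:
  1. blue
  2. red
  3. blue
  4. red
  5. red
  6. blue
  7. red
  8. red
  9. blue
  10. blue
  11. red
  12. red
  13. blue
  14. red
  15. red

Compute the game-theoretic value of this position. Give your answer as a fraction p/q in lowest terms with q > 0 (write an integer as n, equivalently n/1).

9417/16384

Build g(s[:k]) for k = 1..15, string s = blue red blue red red blue red red blue blue red red blue red red.
step 1: add blue to get b; options L={ 0 } R={ (no moves) } — 1
step 2: add red to get br; options L={ 0 } R={ 1 } — 1/2
step 3: add blue to get brb; options L={ 0,1/2 } R={ 1 } — 3/4
step 4: add red to get brbr; options L={ 0,1/2 } R={ 3/4,1 } — 5/8
step 5: add red to get brbrr; options L={ 0,1/2 } R={ 5/8,3/4,1 } — 9/16
step 6: add blue to get brbrrb; options L={ 0,1/2,9/16 } R={ 5/8,3/4,1 } — 19/32
step 7: add red to get brbrrbr; options L={ 0,1/2,9/16 } R={ 19/32,5/8,3/4,1 } — 37/64
step 8: add red to get brbrrbrr; options L={ 0,1/2,9/16 } R={ 37/64,19/32,5/8,3/4,1 } — 73/128
step 9: add blue to get brbrrbrrb; options L={ 0,1/2,9/16,73/128 } R={ 37/64,19/32,5/8,3/4,1 } — 147/256
step 10: add blue to get brbrrbrrbb; options L={ 0,1/2,9/16,73/128,147/256 } R={ 37/64,19/32,5/8,3/4,1 } — 295/512
step 11: add red to get brbrrbrrbbr; options L={ 0,1/2,9/16,73/128,147/256 } R={ 295/512,37/64,19/32,5/8,3/4,1 } — 589/1024
step 12: add red to get brbrrbrrbbrr; options L={ 0,1/2,9/16,73/128,147/256 } R={ 589/1024,295/512,37/64,19/32,5/8,3/4,1 } — 1177/2048
step 13: add blue to get brbrrbrrbbrrb; options L={ 0,1/2,9/16,73/128,147/256,1177/2048 } R={ 589/1024,295/512,37/64,19/32,5/8,3/4,1 } — 2355/4096
step 14: add red to get brbrrbrrbbrrbr; options L={ 0,1/2,9/16,73/128,147/256,1177/2048 } R={ 2355/4096,589/1024,295/512,37/64,19/32,5/8,3/4,1 } — 4709/8192
step 15: add red to get brbrrbrrbbrrbrr; options L={ 0,1/2,9/16,73/128,147/256,1177/2048 } R={ 4709/8192,2355/4096,589/1024,295/512,37/64,19/32,5/8,3/4,1 } — 9417/16384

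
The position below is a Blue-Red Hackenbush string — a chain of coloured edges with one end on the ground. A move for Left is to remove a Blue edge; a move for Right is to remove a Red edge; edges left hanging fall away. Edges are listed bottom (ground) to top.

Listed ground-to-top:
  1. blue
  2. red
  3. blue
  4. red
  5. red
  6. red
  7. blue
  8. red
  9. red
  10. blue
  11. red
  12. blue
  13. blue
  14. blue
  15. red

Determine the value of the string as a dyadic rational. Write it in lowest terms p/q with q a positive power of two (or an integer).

value_1 [b]  L=[0]  R=[∅]  ⇒ 1
value_2 [br]  L=[0]  R=[1]  ⇒ 1/2
value_3 [brb]  L=[0; 1/2]  R=[1]  ⇒ 3/4
value_4 [brbr]  L=[0; 1/2]  R=[3/4; 1]  ⇒ 5/8
value_5 [brbrr]  L=[0; 1/2]  R=[5/8; 3/4; 1]  ⇒ 9/16
value_6 [brbrrr]  L=[0; 1/2]  R=[9/16; 5/8; 3/4; 1]  ⇒ 17/32
value_7 [brbrrrb]  L=[0; 1/2; 17/32]  R=[9/16; 5/8; 3/4; 1]  ⇒ 35/64
value_8 [brbrrrbr]  L=[0; 1/2; 17/32]  R=[35/64; 9/16; 5/8; 3/4; 1]  ⇒ 69/128
value_9 [brbrrrbrr]  L=[0; 1/2; 17/32]  R=[69/128; 35/64; 9/16; 5/8; 3/4; 1]  ⇒ 137/256
value_10 [brbrrrbrrb]  L=[0; 1/2; 17/32; 137/256]  R=[69/128; 35/64; 9/16; 5/8; 3/4; 1]  ⇒ 275/512
value_11 [brbrrrbrrbr]  L=[0; 1/2; 17/32; 137/256]  R=[275/512; 69/128; 35/64; 9/16; 5/8; 3/4; 1]  ⇒ 549/1024
value_12 [brbrrrbrrbrb]  L=[0; 1/2; 17/32; 137/256; 549/1024]  R=[275/512; 69/128; 35/64; 9/16; 5/8; 3/4; 1]  ⇒ 1099/2048
value_13 [brbrrrbrrbrbb]  L=[0; 1/2; 17/32; 137/256; 549/1024; 1099/2048]  R=[275/512; 69/128; 35/64; 9/16; 5/8; 3/4; 1]  ⇒ 2199/4096
value_14 [brbrrrbrrbrbbb]  L=[0; 1/2; 17/32; 137/256; 549/1024; 1099/2048; 2199/4096]  R=[275/512; 69/128; 35/64; 9/16; 5/8; 3/4; 1]  ⇒ 4399/8192
value_15 [brbrrrbrrbrbbbr]  L=[0; 1/2; 17/32; 137/256; 549/1024; 1099/2048; 2199/4096]  R=[4399/8192; 275/512; 69/128; 35/64; 9/16; 5/8; 3/4; 1]  ⇒ 8797/16384

8797/16384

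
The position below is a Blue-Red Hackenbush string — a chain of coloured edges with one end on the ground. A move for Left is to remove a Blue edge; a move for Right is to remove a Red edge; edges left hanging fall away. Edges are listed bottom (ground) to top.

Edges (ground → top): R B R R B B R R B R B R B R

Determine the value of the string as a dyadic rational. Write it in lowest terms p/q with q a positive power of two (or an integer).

-6571/8192

edge 1 of 14 (R): { (no moves) | 0 } gives -1
edge 2 of 14 (B): { -1 | 0 } gives -1/2
edge 3 of 14 (R): { -1 | -1/2; 0 } gives -3/4
edge 4 of 14 (R): { -1 | -3/4; -1/2; 0 } gives -7/8
edge 5 of 14 (B): { -1; -7/8 | -3/4; -1/2; 0 } gives -13/16
edge 6 of 14 (B): { -1; -7/8; -13/16 | -3/4; -1/2; 0 } gives -25/32
edge 7 of 14 (R): { -1; -7/8; -13/16 | -25/32; -3/4; -1/2; 0 } gives -51/64
edge 8 of 14 (R): { -1; -7/8; -13/16 | -51/64; -25/32; -3/4; -1/2; 0 } gives -103/128
edge 9 of 14 (B): { -1; -7/8; -13/16; -103/128 | -51/64; -25/32; -3/4; -1/2; 0 } gives -205/256
edge 10 of 14 (R): { -1; -7/8; -13/16; -103/128 | -205/256; -51/64; -25/32; -3/4; -1/2; 0 } gives -411/512
edge 11 of 14 (B): { -1; -7/8; -13/16; -103/128; -411/512 | -205/256; -51/64; -25/32; -3/4; -1/2; 0 } gives -821/1024
edge 12 of 14 (R): { -1; -7/8; -13/16; -103/128; -411/512 | -821/1024; -205/256; -51/64; -25/32; -3/4; -1/2; 0 } gives -1643/2048
edge 13 of 14 (B): { -1; -7/8; -13/16; -103/128; -411/512; -1643/2048 | -821/1024; -205/256; -51/64; -25/32; -3/4; -1/2; 0 } gives -3285/4096
edge 14 of 14 (R): { -1; -7/8; -13/16; -103/128; -411/512; -1643/2048 | -3285/4096; -821/1024; -205/256; -51/64; -25/32; -3/4; -1/2; 0 } gives -6571/8192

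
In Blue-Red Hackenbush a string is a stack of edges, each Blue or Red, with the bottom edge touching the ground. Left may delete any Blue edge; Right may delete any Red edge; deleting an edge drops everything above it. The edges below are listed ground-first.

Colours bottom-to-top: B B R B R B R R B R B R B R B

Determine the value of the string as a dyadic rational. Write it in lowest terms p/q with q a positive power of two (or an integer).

13483/8192

Recurse on prefixes of the 15-edge string B B R B R B R R B R B R B R B:
B: Left { 0 }, Right { (no moves) } gives simplest 1
BB: Left { 0 1 }, Right { (no moves) } gives simplest 2
BBR: Left { 0 1 }, Right { 2 } gives simplest 3/2
BBRB: Left { 0 1 3/2 }, Right { 2 } gives simplest 7/4
BBRBR: Left { 0 1 3/2 }, Right { 7/4 2 } gives simplest 13/8
BBRBRB: Left { 0 1 3/2 13/8 }, Right { 7/4 2 } gives simplest 27/16
BBRBRBR: Left { 0 1 3/2 13/8 }, Right { 27/16 7/4 2 } gives simplest 53/32
BBRBRBRR: Left { 0 1 3/2 13/8 }, Right { 53/32 27/16 7/4 2 } gives simplest 105/64
BBRBRBRRB: Left { 0 1 3/2 13/8 105/64 }, Right { 53/32 27/16 7/4 2 } gives simplest 211/128
BBRBRBRRBR: Left { 0 1 3/2 13/8 105/64 }, Right { 211/128 53/32 27/16 7/4 2 } gives simplest 421/256
BBRBRBRRBRB: Left { 0 1 3/2 13/8 105/64 421/256 }, Right { 211/128 53/32 27/16 7/4 2 } gives simplest 843/512
BBRBRBRRBRBR: Left { 0 1 3/2 13/8 105/64 421/256 }, Right { 843/512 211/128 53/32 27/16 7/4 2 } gives simplest 1685/1024
BBRBRBRRBRBRB: Left { 0 1 3/2 13/8 105/64 421/256 1685/1024 }, Right { 843/512 211/128 53/32 27/16 7/4 2 } gives simplest 3371/2048
BBRBRBRRBRBRBR: Left { 0 1 3/2 13/8 105/64 421/256 1685/1024 }, Right { 3371/2048 843/512 211/128 53/32 27/16 7/4 2 } gives simplest 6741/4096
BBRBRBRRBRBRBRB: Left { 0 1 3/2 13/8 105/64 421/256 1685/1024 6741/4096 }, Right { 3371/2048 843/512 211/128 53/32 27/16 7/4 2 } gives simplest 13483/8192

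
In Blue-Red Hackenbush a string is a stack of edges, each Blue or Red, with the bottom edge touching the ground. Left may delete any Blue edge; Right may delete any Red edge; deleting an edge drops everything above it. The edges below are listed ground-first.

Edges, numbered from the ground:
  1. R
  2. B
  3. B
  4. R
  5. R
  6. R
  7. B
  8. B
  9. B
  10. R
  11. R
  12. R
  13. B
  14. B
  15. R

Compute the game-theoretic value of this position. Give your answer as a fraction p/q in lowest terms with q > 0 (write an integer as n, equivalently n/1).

-7283/16384

edge 1 of 15 (R): { ∅ | 0 } → -1
edge 2 of 15 (B): { -1 | 0 } → -1/2
edge 3 of 15 (B): { -1,-1/2 | 0 } → -1/4
edge 4 of 15 (R): { -1,-1/2 | -1/4,0 } → -3/8
edge 5 of 15 (R): { -1,-1/2 | -3/8,-1/4,0 } → -7/16
edge 6 of 15 (R): { -1,-1/2 | -7/16,-3/8,-1/4,0 } → -15/32
edge 7 of 15 (B): { -1,-1/2,-15/32 | -7/16,-3/8,-1/4,0 } → -29/64
edge 8 of 15 (B): { -1,-1/2,-15/32,-29/64 | -7/16,-3/8,-1/4,0 } → -57/128
edge 9 of 15 (B): { -1,-1/2,-15/32,-29/64,-57/128 | -7/16,-3/8,-1/4,0 } → -113/256
edge 10 of 15 (R): { -1,-1/2,-15/32,-29/64,-57/128 | -113/256,-7/16,-3/8,-1/4,0 } → -227/512
edge 11 of 15 (R): { -1,-1/2,-15/32,-29/64,-57/128 | -227/512,-113/256,-7/16,-3/8,-1/4,0 } → -455/1024
edge 12 of 15 (R): { -1,-1/2,-15/32,-29/64,-57/128 | -455/1024,-227/512,-113/256,-7/16,-3/8,-1/4,0 } → -911/2048
edge 13 of 15 (B): { -1,-1/2,-15/32,-29/64,-57/128,-911/2048 | -455/1024,-227/512,-113/256,-7/16,-3/8,-1/4,0 } → -1821/4096
edge 14 of 15 (B): { -1,-1/2,-15/32,-29/64,-57/128,-911/2048,-1821/4096 | -455/1024,-227/512,-113/256,-7/16,-3/8,-1/4,0 } → -3641/8192
edge 15 of 15 (R): { -1,-1/2,-15/32,-29/64,-57/128,-911/2048,-1821/4096 | -3641/8192,-455/1024,-227/512,-113/256,-7/16,-3/8,-1/4,0 } → -7283/16384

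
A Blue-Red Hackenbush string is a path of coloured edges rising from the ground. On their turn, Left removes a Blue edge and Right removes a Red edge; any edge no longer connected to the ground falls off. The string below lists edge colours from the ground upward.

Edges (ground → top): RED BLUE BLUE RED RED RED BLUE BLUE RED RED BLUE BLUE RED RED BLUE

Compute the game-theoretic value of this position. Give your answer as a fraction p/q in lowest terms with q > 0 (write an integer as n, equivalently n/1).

Recurse on prefixes of the 15-edge string RED BLUE BLUE RED RED RED BLUE BLUE RED RED BLUE BLUE RED RED BLUE:
1 of 15 · R · max L −∞ · min R 0 — -1
2 of 15 · RB · max L -1 · min R 0 — -1/2
3 of 15 · RBB · max L -1/2 · min R 0 — -1/4
4 of 15 · RBBR · max L -1/2 · min R -1/4 — -3/8
5 of 15 · RBBRR · max L -1/2 · min R -3/8 — -7/16
6 of 15 · RBBRRR · max L -1/2 · min R -7/16 — -15/32
7 of 15 · RBBRRRB · max L -15/32 · min R -7/16 — -29/64
8 of 15 · RBBRRRBB · max L -29/64 · min R -7/16 — -57/128
9 of 15 · RBBRRRBBR · max L -29/64 · min R -57/128 — -115/256
10 of 15 · RBBRRRBBRR · max L -29/64 · min R -115/256 — -231/512
11 of 15 · RBBRRRBBRRB · max L -231/512 · min R -115/256 — -461/1024
12 of 15 · RBBRRRBBRRBB · max L -461/1024 · min R -115/256 — -921/2048
13 of 15 · RBBRRRBBRRBBR · max L -461/1024 · min R -921/2048 — -1843/4096
14 of 15 · RBBRRRBBRRBBRR · max L -461/1024 · min R -1843/4096 — -3687/8192
15 of 15 · RBBRRRBBRRBBRRB · max L -3687/8192 · min R -1843/4096 — -7373/16384

-7373/16384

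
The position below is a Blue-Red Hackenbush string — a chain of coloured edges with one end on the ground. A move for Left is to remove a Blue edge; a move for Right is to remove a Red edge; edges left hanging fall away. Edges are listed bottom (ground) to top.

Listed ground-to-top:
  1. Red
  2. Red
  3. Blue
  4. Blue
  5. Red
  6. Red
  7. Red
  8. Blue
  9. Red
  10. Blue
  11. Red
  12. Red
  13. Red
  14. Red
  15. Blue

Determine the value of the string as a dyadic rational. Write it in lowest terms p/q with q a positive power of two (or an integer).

R: Left { ∅ }, Right { 0 } => simplest -1
RR: Left { ∅ }, Right { -1, 0 } => simplest -2
RRB: Left { -2 }, Right { -1, 0 } => simplest -3/2
RRBB: Left { -2, -3/2 }, Right { -1, 0 } => simplest -5/4
RRBBR: Left { -2, -3/2 }, Right { -5/4, -1, 0 } => simplest -11/8
RRBBRR: Left { -2, -3/2 }, Right { -11/8, -5/4, -1, 0 } => simplest -23/16
RRBBRRR: Left { -2, -3/2 }, Right { -23/16, -11/8, -5/4, -1, 0 } => simplest -47/32
RRBBRRRB: Left { -2, -3/2, -47/32 }, Right { -23/16, -11/8, -5/4, -1, 0 } => simplest -93/64
RRBBRRRBR: Left { -2, -3/2, -47/32 }, Right { -93/64, -23/16, -11/8, -5/4, -1, 0 } => simplest -187/128
RRBBRRRBRB: Left { -2, -3/2, -47/32, -187/128 }, Right { -93/64, -23/16, -11/8, -5/4, -1, 0 } => simplest -373/256
RRBBRRRBRBR: Left { -2, -3/2, -47/32, -187/128 }, Right { -373/256, -93/64, -23/16, -11/8, -5/4, -1, 0 } => simplest -747/512
RRBBRRRBRBRR: Left { -2, -3/2, -47/32, -187/128 }, Right { -747/512, -373/256, -93/64, -23/16, -11/8, -5/4, -1, 0 } => simplest -1495/1024
RRBBRRRBRBRRR: Left { -2, -3/2, -47/32, -187/128 }, Right { -1495/1024, -747/512, -373/256, -93/64, -23/16, -11/8, -5/4, -1, 0 } => simplest -2991/2048
RRBBRRRBRBRRRR: Left { -2, -3/2, -47/32, -187/128 }, Right { -2991/2048, -1495/1024, -747/512, -373/256, -93/64, -23/16, -11/8, -5/4, -1, 0 } => simplest -5983/4096
RRBBRRRBRBRRRRB: Left { -2, -3/2, -47/32, -187/128, -5983/4096 }, Right { -2991/2048, -1495/1024, -747/512, -373/256, -93/64, -23/16, -11/8, -5/4, -1, 0 } => simplest -11965/8192

-11965/8192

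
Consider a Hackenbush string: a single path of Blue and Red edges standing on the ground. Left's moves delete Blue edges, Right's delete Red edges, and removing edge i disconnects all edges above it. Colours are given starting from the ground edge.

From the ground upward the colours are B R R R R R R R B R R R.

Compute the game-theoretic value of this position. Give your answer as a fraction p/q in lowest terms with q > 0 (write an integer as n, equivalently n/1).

17/2048

1 of 12 · B · max L 0 · min R +∞ => 1
2 of 12 · BR · max L 0 · min R 1 => 1/2
3 of 12 · BRR · max L 0 · min R 1/2 => 1/4
4 of 12 · BRRR · max L 0 · min R 1/4 => 1/8
5 of 12 · BRRRR · max L 0 · min R 1/8 => 1/16
6 of 12 · BRRRRR · max L 0 · min R 1/16 => 1/32
7 of 12 · BRRRRRR · max L 0 · min R 1/32 => 1/64
8 of 12 · BRRRRRRR · max L 0 · min R 1/64 => 1/128
9 of 12 · BRRRRRRRB · max L 1/128 · min R 1/64 => 3/256
10 of 12 · BRRRRRRRBR · max L 1/128 · min R 3/256 => 5/512
11 of 12 · BRRRRRRRBRR · max L 1/128 · min R 5/512 => 9/1024
12 of 12 · BRRRRRRRBRRR · max L 1/128 · min R 9/1024 => 17/2048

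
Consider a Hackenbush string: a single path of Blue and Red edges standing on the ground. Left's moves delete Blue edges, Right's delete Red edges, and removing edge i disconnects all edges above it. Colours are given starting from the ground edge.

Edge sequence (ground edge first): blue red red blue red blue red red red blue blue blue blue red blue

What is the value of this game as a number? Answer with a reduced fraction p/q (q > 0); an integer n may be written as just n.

1 of 15 · b · max L 0 · min R +∞ gives 1
2 of 15 · br · max L 0 · min R 1 gives 1/2
3 of 15 · brr · max L 0 · min R 1/2 gives 1/4
4 of 15 · brrb · max L 1/4 · min R 1/2 gives 3/8
5 of 15 · brrbr · max L 1/4 · min R 3/8 gives 5/16
6 of 15 · brrbrb · max L 5/16 · min R 3/8 gives 11/32
7 of 15 · brrbrbr · max L 5/16 · min R 11/32 gives 21/64
8 of 15 · brrbrbrr · max L 5/16 · min R 21/64 gives 41/128
9 of 15 · brrbrbrrr · max L 5/16 · min R 41/128 gives 81/256
10 of 15 · brrbrbrrrb · max L 81/256 · min R 41/128 gives 163/512
11 of 15 · brrbrbrrrbb · max L 163/512 · min R 41/128 gives 327/1024
12 of 15 · brrbrbrrrbbb · max L 327/1024 · min R 41/128 gives 655/2048
13 of 15 · brrbrbrrrbbbb · max L 655/2048 · min R 41/128 gives 1311/4096
14 of 15 · brrbrbrrrbbbbr · max L 655/2048 · min R 1311/4096 gives 2621/8192
15 of 15 · brrbrbrrrbbbbrb · max L 2621/8192 · min R 1311/4096 gives 5243/16384

5243/16384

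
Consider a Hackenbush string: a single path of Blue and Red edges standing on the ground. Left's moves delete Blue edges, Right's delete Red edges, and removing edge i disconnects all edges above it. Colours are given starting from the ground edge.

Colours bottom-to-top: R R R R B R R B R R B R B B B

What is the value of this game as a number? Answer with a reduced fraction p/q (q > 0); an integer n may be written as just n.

Recurse on prefixes of the 15-edge string R R R R B R R B R R B R B B B:
1 of 15 · R · max L −∞ · min R 0 -> -1
2 of 15 · RR · max L −∞ · min R -1 -> -2
3 of 15 · RRR · max L −∞ · min R -2 -> -3
4 of 15 · RRRR · max L −∞ · min R -3 -> -4
5 of 15 · RRRRB · max L -4 · min R -3 -> -7/2
6 of 15 · RRRRBR · max L -4 · min R -7/2 -> -15/4
7 of 15 · RRRRBRR · max L -4 · min R -15/4 -> -31/8
8 of 15 · RRRRBRRB · max L -31/8 · min R -15/4 -> -61/16
9 of 15 · RRRRBRRBR · max L -31/8 · min R -61/16 -> -123/32
10 of 15 · RRRRBRRBRR · max L -31/8 · min R -123/32 -> -247/64
11 of 15 · RRRRBRRBRRB · max L -247/64 · min R -123/32 -> -493/128
12 of 15 · RRRRBRRBRRBR · max L -247/64 · min R -493/128 -> -987/256
13 of 15 · RRRRBRRBRRBRB · max L -987/256 · min R -493/128 -> -1973/512
14 of 15 · RRRRBRRBRRBRBB · max L -1973/512 · min R -493/128 -> -3945/1024
15 of 15 · RRRRBRRBRRBRBBB · max L -3945/1024 · min R -493/128 -> -7889/2048

-7889/2048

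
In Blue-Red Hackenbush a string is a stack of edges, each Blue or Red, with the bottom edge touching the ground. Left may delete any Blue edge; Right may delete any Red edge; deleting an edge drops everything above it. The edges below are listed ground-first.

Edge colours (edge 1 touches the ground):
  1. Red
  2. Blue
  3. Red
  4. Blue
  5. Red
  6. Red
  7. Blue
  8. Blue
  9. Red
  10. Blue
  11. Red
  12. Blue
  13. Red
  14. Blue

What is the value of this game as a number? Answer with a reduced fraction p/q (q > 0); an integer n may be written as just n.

Prefix values for Red Blue Red Blue Red Red Blue Blue Red Blue Red Blue Red Blue via {L|R} + simplicity:
g_1 [R]  L=[(no moves)]  R=[0]  so -1
g_2 [RB]  L=[-1]  R=[0]  so -1/2
g_3 [RBR]  L=[-1]  R=[-1/2; 0]  so -3/4
g_4 [RBRB]  L=[-1; -3/4]  R=[-1/2; 0]  so -5/8
g_5 [RBRBR]  L=[-1; -3/4]  R=[-5/8; -1/2; 0]  so -11/16
g_6 [RBRBRR]  L=[-1; -3/4]  R=[-11/16; -5/8; -1/2; 0]  so -23/32
g_7 [RBRBRRB]  L=[-1; -3/4; -23/32]  R=[-11/16; -5/8; -1/2; 0]  so -45/64
g_8 [RBRBRRBB]  L=[-1; -3/4; -23/32; -45/64]  R=[-11/16; -5/8; -1/2; 0]  so -89/128
g_9 [RBRBRRBBR]  L=[-1; -3/4; -23/32; -45/64]  R=[-89/128; -11/16; -5/8; -1/2; 0]  so -179/256
g_10 [RBRBRRBBRB]  L=[-1; -3/4; -23/32; -45/64; -179/256]  R=[-89/128; -11/16; -5/8; -1/2; 0]  so -357/512
g_11 [RBRBRRBBRBR]  L=[-1; -3/4; -23/32; -45/64; -179/256]  R=[-357/512; -89/128; -11/16; -5/8; -1/2; 0]  so -715/1024
g_12 [RBRBRRBBRBRB]  L=[-1; -3/4; -23/32; -45/64; -179/256; -715/1024]  R=[-357/512; -89/128; -11/16; -5/8; -1/2; 0]  so -1429/2048
g_13 [RBRBRRBBRBRBR]  L=[-1; -3/4; -23/32; -45/64; -179/256; -715/1024]  R=[-1429/2048; -357/512; -89/128; -11/16; -5/8; -1/2; 0]  so -2859/4096
g_14 [RBRBRRBBRBRBRB]  L=[-1; -3/4; -23/32; -45/64; -179/256; -715/1024; -2859/4096]  R=[-1429/2048; -357/512; -89/128; -11/16; -5/8; -1/2; 0]  so -5717/8192

-5717/8192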